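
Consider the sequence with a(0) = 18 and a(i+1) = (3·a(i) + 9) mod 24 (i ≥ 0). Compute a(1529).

Listing terms: a(0) = 18, a(1) = 15, a(2) = 6, a(3) = 3, a(4) = 18.
The sequence repeats with period 4.
(1529 - 0) mod 4 = 1, so a(1529) = a(1) = 15.

15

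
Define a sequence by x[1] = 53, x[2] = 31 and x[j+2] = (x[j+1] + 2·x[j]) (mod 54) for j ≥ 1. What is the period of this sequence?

18

Computing terms: x[1] = 53; x[2] = 31; x[3] = 29; x[4] = 37; x[5] = 41; x[6] = 7; x[7] = 35; x[8] = 49; x[9] = 11; x[10] = 1; x[11] = 23; x[12] = 25; x[13] = 17; x[14] = 13; x[15] = 47; x[16] = 19; x[17] = 5; x[18] = 43; x[19] = 53; x[20] = 31.
The sequence repeats with period 18.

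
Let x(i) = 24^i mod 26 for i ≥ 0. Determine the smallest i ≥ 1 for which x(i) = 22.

Computing terms: x(0) = 1; x(1) = 24; x(2) = 4; x(3) = 18; x(4) = 16; x(5) = 20; x(6) = 12; x(7) = 2; x(8) = 22; x(9) = 8; x(10) = 10; x(11) = 6; x(12) = 14; x(13) = 24.
Since x(13) = x(1) = 24, the sequence is eventually periodic: after a pre-period of length 1 it cycles with period 12.
The value 22 first appears (with i ≥ 1) at x(8).

8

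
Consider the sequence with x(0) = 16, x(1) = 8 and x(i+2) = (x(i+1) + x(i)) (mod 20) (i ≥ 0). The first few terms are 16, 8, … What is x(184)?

We have x(0) = 16,  x(1) = 8,  x(2) = 4,  x(3) = 12,  x(4) = 16,  x(5) = 8.
Since (x(4), x(5)) = (x(0), x(1)) = (16, 8) (two consecutive terms determine the rest), the sequence is periodic with period 4.
(184 - 0) mod 4 = 0, so x(184) = x(0) = 16.

16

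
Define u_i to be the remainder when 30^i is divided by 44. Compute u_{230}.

Computing terms: u_0 = 1,  u_1 = 30,  u_2 = 20,  u_3 = 28,  u_4 = 4,  u_5 = 32,  u_6 = 36,  u_7 = 24,  u_8 = 16,  u_9 = 40,  u_{10} = 12,  u_{11} = 8,  u_{12} = 20.
Since u_{12} = u_2 = 20, the sequence is eventually periodic: after a pre-period of length 2 it cycles with period 10.
For i ≥ 2, u_i depends only on (i - 2) mod 10. (230 - 2) mod 10 = 8, so u_{230} = u_{10} = 12.

12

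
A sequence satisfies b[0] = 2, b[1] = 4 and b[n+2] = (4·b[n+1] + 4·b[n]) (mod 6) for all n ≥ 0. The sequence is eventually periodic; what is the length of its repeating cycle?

8

Computing terms: b[0] = 2,  b[1] = 4,  b[2] = 0,  b[3] = 4,  b[4] = 4,  b[5] = 2,  b[6] = 0,  b[7] = 2,  b[8] = 2,  b[9] = 4.
The sequence repeats with period 8.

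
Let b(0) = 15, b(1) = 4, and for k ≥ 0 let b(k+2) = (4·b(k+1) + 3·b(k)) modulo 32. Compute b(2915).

b(0) = 15, b(1) = 4, b(2) = 29, b(3) = 0, b(4) = 23, b(5) = 28, b(6) = 21, b(7) = 8, b(8) = 31, b(9) = 20, b(10) = 13, b(11) = 16, b(12) = 7, b(13) = 12, b(14) = 5, b(15) = 24, b(16) = 15, b(17) = 4.
The sequence repeats with period 16.
So b(2915) = b(0 + ((2915-0) mod 16)) = b(3) = 0.

0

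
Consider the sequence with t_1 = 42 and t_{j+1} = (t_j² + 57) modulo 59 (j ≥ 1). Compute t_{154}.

Computing terms: t_1 = 42; t_2 = 51; t_3 = 3; t_4 = 7; t_5 = 47; t_6 = 24; t_7 = 43; t_8 = 18; t_9 = 27; t_{10} = 19; t_{11} = 5; t_{12} = 23; t_{13} = 55; t_{14} = 14; t_{15} = 17; t_{16} = 51.
Since t_{16} = t_2 = 51, the sequence is eventually periodic: after a pre-period of length 1 it cycles with period 14.
For j ≥ 2, t_j depends only on (j - 2) mod 14. (154 - 2) mod 14 = 12, so t_{154} = t_{14} = 14.

14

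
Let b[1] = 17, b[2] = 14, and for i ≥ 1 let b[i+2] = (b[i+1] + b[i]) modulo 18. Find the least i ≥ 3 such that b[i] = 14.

17

Listing terms: b[1] = 17; b[2] = 14; b[3] = 13; b[4] = 9; b[5] = 4; b[6] = 13; b[7] = 17; b[8] = 12; b[9] = 11; b[10] = 5; b[11] = 16; b[12] = 3; b[13] = 1; b[14] = 4; b[15] = 5; b[16] = 9; b[17] = 14; b[18] = 5; b[19] = 1; b[20] = 6; b[21] = 7; b[22] = 13; b[23] = 2; b[24] = 15; b[25] = 17; b[26] = 14.
The sequence repeats with period 24.
The value 14 first appears (with i ≥ 3) at b[17].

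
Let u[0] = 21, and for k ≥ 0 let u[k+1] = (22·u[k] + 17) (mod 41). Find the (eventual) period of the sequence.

40

We have u[0] = 21,  u[1] = 28,  u[2] = 18,  u[3] = 3,  u[4] = 1,  u[5] = 39,  u[6] = 14,  u[7] = 38,  u[8] = 33,  u[9] = 5,  u[10] = 4,  u[11] = 23,  u[12] = 31,  u[13] = 2,  u[14] = 20,  u[15] = 6,  u[16] = 26,  u[17] = 15,  u[18] = 19,  u[19] = 25,  u[20] = 34,  u[21] = 27,  u[22] = 37,  u[23] = 11,  u[24] = 13,  u[25] = 16,  u[26] = 0,  u[27] = 17,  u[28] = 22,  u[29] = 9,  u[30] = 10,  u[31] = 32,  u[32] = 24,  u[33] = 12,  u[34] = 35,  u[35] = 8,  u[36] = 29,  u[37] = 40,  u[38] = 36,  u[39] = 30,  u[40] = 21.
The sequence repeats with period 40.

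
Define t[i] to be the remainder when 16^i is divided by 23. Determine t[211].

We have t[1] = 16,  t[2] = 3,  t[3] = 2,  t[4] = 9,  t[5] = 6,  t[6] = 4,  t[7] = 18,  t[8] = 12,  t[9] = 8,  t[10] = 13,  t[11] = 1,  t[12] = 16.
Since t[12] = t[1] = 16, the sequence is periodic with period 11.
So t[211] = t[1 + ((211-1) mod 11)] = t[2] = 3.

3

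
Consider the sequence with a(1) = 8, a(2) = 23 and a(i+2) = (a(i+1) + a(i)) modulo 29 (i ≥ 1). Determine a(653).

Listing terms: a(1) = 8; a(2) = 23; a(3) = 2; a(4) = 25; a(5) = 27; a(6) = 23; a(7) = 21; a(8) = 15; a(9) = 7; a(10) = 22; a(11) = 0; a(12) = 22; a(13) = 22; a(14) = 15; a(15) = 8; a(16) = 23.
Since (a(15), a(16)) = (a(1), a(2)) = (8, 23) (two consecutive terms determine the rest), the sequence is periodic with period 14.
So a(653) = a(1 + ((653-1) mod 14)) = a(9) = 7.

7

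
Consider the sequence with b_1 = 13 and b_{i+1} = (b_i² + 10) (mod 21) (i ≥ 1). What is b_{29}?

17

We have b_1 = 13, b_2 = 11, b_3 = 5, b_4 = 14, b_5 = 17, b_6 = 5.
Since b_6 = b_3 = 5, the sequence is eventually periodic: after a pre-period of length 2 it cycles with period 3.
For i ≥ 3, b_i depends only on (i - 3) mod 3. (29 - 3) mod 3 = 2, so b_{29} = b_5 = 17.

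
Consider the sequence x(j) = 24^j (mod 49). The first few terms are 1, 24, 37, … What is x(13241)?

x(0) = 1, x(1) = 24, x(2) = 37, x(3) = 6, x(4) = 46, x(5) = 26, x(6) = 36, x(7) = 31, x(8) = 9, x(9) = 20, x(10) = 39, x(11) = 5, x(12) = 22, x(13) = 38, x(14) = 30, x(15) = 34, x(16) = 32, x(17) = 33, x(18) = 8, x(19) = 45, x(20) = 2, x(21) = 48, x(22) = 25, x(23) = 12, x(24) = 43, x(25) = 3, x(26) = 23, x(27) = 13, x(28) = 18, x(29) = 40, x(30) = 29, x(31) = 10, x(32) = 44, x(33) = 27, x(34) = 11, x(35) = 19, x(36) = 15, x(37) = 17, x(38) = 16, x(39) = 41, x(40) = 4, x(41) = 47, x(42) = 1.
Since x(42) = x(0) = 1, the sequence is periodic with period 42.
(13241 - 0) mod 42 = 11, so x(13241) = x(11) = 5.

5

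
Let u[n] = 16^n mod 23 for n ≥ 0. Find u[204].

We have u[0] = 1; u[1] = 16; u[2] = 3; u[3] = 2; u[4] = 9; u[5] = 6; u[6] = 4; u[7] = 18; u[8] = 12; u[9] = 8; u[10] = 13; u[11] = 1.
Since u[11] = u[0] = 1, the sequence is periodic with period 11.
So u[204] = u[0 + ((204-0) mod 11)] = u[6] = 4.

4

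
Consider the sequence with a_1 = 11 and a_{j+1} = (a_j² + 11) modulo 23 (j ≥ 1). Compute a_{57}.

1

Listing terms: a_1 = 11, a_2 = 17, a_3 = 1, a_4 = 12, a_5 = 17.
Since a_5 = a_2 = 17, the sequence is eventually periodic: after a pre-period of length 1 it cycles with period 3.
For j ≥ 2, a_j depends only on (j - 2) mod 3. (57 - 2) mod 3 = 1, so a_{57} = a_3 = 1.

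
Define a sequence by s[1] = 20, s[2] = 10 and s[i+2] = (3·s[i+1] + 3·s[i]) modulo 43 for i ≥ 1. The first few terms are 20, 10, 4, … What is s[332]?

19

s[1] = 20,  s[2] = 10,  s[3] = 4,  s[4] = 42,  s[5] = 9,  s[6] = 24,  s[7] = 13,  s[8] = 25,  s[9] = 28,  s[10] = 30,  s[11] = 2,  s[12] = 10,  s[13] = 36,  s[14] = 9,  s[15] = 6,  s[16] = 2,  s[17] = 24,  s[18] = 35,  s[19] = 5,  s[20] = 34,  s[21] = 31,  s[22] = 23,  s[23] = 33,  s[24] = 39,  s[25] = 1,  s[26] = 34,  s[27] = 19,  s[28] = 30,  s[29] = 18,  s[30] = 15,  s[31] = 13,  s[32] = 41,  s[33] = 33,  s[34] = 7,  s[35] = 34,  s[36] = 37,  s[37] = 41,  s[38] = 19,  s[39] = 8,  s[40] = 38,  s[41] = 9,  s[42] = 12,  s[43] = 20,  s[44] = 10.
The sequence repeats with period 42.
(332 - 1) mod 42 = 37, so s[332] = s[38] = 19.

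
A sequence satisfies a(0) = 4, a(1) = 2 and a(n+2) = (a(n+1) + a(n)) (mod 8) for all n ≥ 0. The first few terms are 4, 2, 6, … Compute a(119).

6

Computing terms: a(0) = 4, a(1) = 2, a(2) = 6, a(3) = 0, a(4) = 6, a(5) = 6, a(6) = 4, a(7) = 2.
The sequence repeats with period 6.
So a(119) = a(0 + ((119-0) mod 6)) = a(5) = 6.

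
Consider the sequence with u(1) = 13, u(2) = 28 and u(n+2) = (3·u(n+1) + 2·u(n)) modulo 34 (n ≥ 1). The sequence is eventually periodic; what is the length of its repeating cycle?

Computing terms: u(1) = 13, u(2) = 28, u(3) = 8, u(4) = 12, u(5) = 18, u(6) = 10, u(7) = 32, u(8) = 14, u(9) = 4, u(10) = 6, u(11) = 26, u(12) = 22, u(13) = 16, u(14) = 24, u(15) = 2, u(16) = 20, u(17) = 30, u(18) = 28, u(19) = 8.
Since (u(18), u(19)) = (u(2), u(3)) = (28, 8) (two consecutive terms determine the rest), the sequence is eventually periodic: after a pre-period of length 1 it cycles with period 16.

16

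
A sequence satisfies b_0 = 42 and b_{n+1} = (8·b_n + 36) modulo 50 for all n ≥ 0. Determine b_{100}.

b_0 = 42, b_1 = 22, b_2 = 12, b_3 = 32, b_4 = 42.
The sequence repeats with period 4.
So b_{100} = b_{0 + ((100-0) mod 4)} = b_0 = 42.

42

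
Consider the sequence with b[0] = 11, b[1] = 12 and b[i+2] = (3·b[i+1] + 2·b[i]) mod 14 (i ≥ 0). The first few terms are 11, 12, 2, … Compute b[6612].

6

b[0] = 11; b[1] = 12; b[2] = 2; b[3] = 2; b[4] = 10; b[5] = 6; b[6] = 10; b[7] = 0; b[8] = 6; b[9] = 4; b[10] = 10; b[11] = 10; b[12] = 8; b[13] = 2; b[14] = 8; b[15] = 0; b[16] = 2; b[17] = 6; b[18] = 8; b[19] = 8; b[20] = 12; b[21] = 10; b[22] = 12; b[23] = 0; b[24] = 10; b[25] = 2; b[26] = 12; b[27] = 12; b[28] = 4; b[29] = 8; b[30] = 4; b[31] = 0; b[32] = 8; b[33] = 10; b[34] = 4; b[35] = 4; b[36] = 6; b[37] = 12; b[38] = 6; b[39] = 0; b[40] = 12; b[41] = 8; b[42] = 6; b[43] = 6; b[44] = 2; b[45] = 4; b[46] = 2; b[47] = 0; b[48] = 4; b[49] = 12; b[50] = 2.
Since (b[49], b[50]) = (b[1], b[2]) = (12, 2) (two consecutive terms determine the rest), the sequence is eventually periodic: after a pre-period of length 1 it cycles with period 48.
For i ≥ 1, b[i] depends only on (i - 1) mod 48. (6612 - 1) mod 48 = 35, so b[6612] = b[36] = 6.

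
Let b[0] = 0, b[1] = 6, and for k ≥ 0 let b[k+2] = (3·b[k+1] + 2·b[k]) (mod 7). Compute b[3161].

Computing terms: b[0] = 0; b[1] = 6; b[2] = 4; b[3] = 3; b[4] = 3; b[5] = 1; b[6] = 2; b[7] = 1; b[8] = 0; b[9] = 2; b[10] = 6; b[11] = 1; b[12] = 1; b[13] = 5; b[14] = 3; b[15] = 5; b[16] = 0; b[17] = 3; b[18] = 2; b[19] = 5; b[20] = 5; b[21] = 4; b[22] = 1; b[23] = 4; b[24] = 0; b[25] = 1; b[26] = 3; b[27] = 4; b[28] = 4; b[29] = 6; b[30] = 5; b[31] = 6; b[32] = 0; b[33] = 5; b[34] = 1; b[35] = 6; b[36] = 6; b[37] = 2; b[38] = 4; b[39] = 2; b[40] = 0; b[41] = 4; b[42] = 5; b[43] = 2; b[44] = 2; b[45] = 3; b[46] = 6; b[47] = 3; b[48] = 0; b[49] = 6.
Since (b[48], b[49]) = (b[0], b[1]) = (0, 6) (two consecutive terms determine the rest), the sequence is periodic with period 48.
(3161 - 0) mod 48 = 41, so b[3161] = b[41] = 4.

4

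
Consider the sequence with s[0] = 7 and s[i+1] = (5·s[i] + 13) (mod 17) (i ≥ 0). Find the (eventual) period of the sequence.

We have s[0] = 7; s[1] = 14; s[2] = 15; s[3] = 3; s[4] = 11; s[5] = 0; s[6] = 13; s[7] = 10; s[8] = 12; s[9] = 5; s[10] = 4; s[11] = 16; s[12] = 8; s[13] = 2; s[14] = 6; s[15] = 9; s[16] = 7.
The sequence repeats with period 16.

16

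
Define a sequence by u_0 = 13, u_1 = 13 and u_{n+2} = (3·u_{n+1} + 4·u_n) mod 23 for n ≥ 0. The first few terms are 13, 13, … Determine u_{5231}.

21

Listing terms: u_0 = 13, u_1 = 13, u_2 = 22, u_3 = 3, u_4 = 5, u_5 = 4, u_6 = 9, u_7 = 20, u_8 = 4, u_9 = 0, u_{10} = 16, u_{11} = 2, u_{12} = 1, u_{13} = 11, u_{14} = 14, u_{15} = 17, u_{16} = 15, u_{17} = 21, u_{18} = 8, u_{19} = 16, u_{20} = 11, u_{21} = 5, u_{22} = 13, u_{23} = 13.
The sequence repeats with period 22.
(5231 - 0) mod 22 = 17, so u_{5231} = u_{17} = 21.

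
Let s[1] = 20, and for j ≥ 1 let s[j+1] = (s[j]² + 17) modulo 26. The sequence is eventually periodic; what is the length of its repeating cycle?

6

Computing terms: s[1] = 20,  s[2] = 1,  s[3] = 18,  s[4] = 3,  s[5] = 0,  s[6] = 17,  s[7] = 20.
The sequence repeats with period 6.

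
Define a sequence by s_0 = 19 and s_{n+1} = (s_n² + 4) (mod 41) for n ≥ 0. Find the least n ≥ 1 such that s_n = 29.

We have s_0 = 19; s_1 = 37; s_2 = 20; s_3 = 35; s_4 = 40; s_5 = 5; s_6 = 29; s_7 = 25; s_8 = 14; s_9 = 36; s_{10} = 29.
Since s_{10} = s_6 = 29, the sequence is eventually periodic: after a pre-period of length 6 it cycles with period 4.
The value 29 first appears (with n ≥ 1) at s_6.

6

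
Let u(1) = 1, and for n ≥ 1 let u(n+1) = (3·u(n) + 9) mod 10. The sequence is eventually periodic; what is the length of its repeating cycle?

u(1) = 1, u(2) = 2, u(3) = 5, u(4) = 4, u(5) = 1.
The sequence repeats with period 4.

4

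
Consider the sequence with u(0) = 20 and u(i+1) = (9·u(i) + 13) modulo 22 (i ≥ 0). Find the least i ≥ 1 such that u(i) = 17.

1

Listing terms: u(0) = 20,  u(1) = 17,  u(2) = 12,  u(3) = 11,  u(4) = 2,  u(5) = 9,  u(6) = 6,  u(7) = 1,  u(8) = 0,  u(9) = 13,  u(10) = 20.
The sequence repeats with period 10.
The value 17 first appears (with i ≥ 1) at u(1).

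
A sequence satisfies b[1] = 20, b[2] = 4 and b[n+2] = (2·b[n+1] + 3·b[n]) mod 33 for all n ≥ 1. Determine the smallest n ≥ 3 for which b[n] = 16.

Listing terms: b[1] = 20, b[2] = 4, b[3] = 2, b[4] = 16, b[5] = 5, b[6] = 25, b[7] = 32, b[8] = 7, b[9] = 11, b[10] = 10, b[11] = 20, b[12] = 4.
Since (b[11], b[12]) = (b[1], b[2]) = (20, 4) (two consecutive terms determine the rest), the sequence is periodic with period 10.
The value 16 first appears (with n ≥ 3) at b[4].

4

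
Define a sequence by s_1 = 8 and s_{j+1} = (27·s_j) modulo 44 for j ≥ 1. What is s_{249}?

32

Computing terms: s_1 = 8, s_2 = 40, s_3 = 24, s_4 = 32, s_5 = 28, s_6 = 8.
The sequence repeats with period 5.
So s_{249} = s_{1 + ((249-1) mod 5)} = s_4 = 32.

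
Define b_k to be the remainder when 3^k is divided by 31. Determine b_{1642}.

14

We have b_1 = 3, b_2 = 9, b_3 = 27, b_4 = 19, b_5 = 26, b_6 = 16, b_7 = 17, b_8 = 20, b_9 = 29, b_{10} = 25, b_{11} = 13, b_{12} = 8, b_{13} = 24, b_{14} = 10, b_{15} = 30, b_{16} = 28, b_{17} = 22, b_{18} = 4, b_{19} = 12, b_{20} = 5, b_{21} = 15, b_{22} = 14, b_{23} = 11, b_{24} = 2, b_{25} = 6, b_{26} = 18, b_{27} = 23, b_{28} = 7, b_{29} = 21, b_{30} = 1, b_{31} = 3.
Since b_{31} = b_1 = 3, the sequence is periodic with period 30.
(1642 - 1) mod 30 = 21, so b_{1642} = b_{22} = 14.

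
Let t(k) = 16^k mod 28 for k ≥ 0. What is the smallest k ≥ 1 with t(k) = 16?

Listing terms: t(0) = 1,  t(1) = 16,  t(2) = 4,  t(3) = 8,  t(4) = 16.
Since t(4) = t(1) = 16, the sequence is eventually periodic: after a pre-period of length 1 it cycles with period 3.
The value 16 first appears (with k ≥ 1) at t(1).

1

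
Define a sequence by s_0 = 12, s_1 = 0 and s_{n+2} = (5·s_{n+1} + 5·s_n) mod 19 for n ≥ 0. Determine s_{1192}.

Listing terms: s_0 = 12, s_1 = 0, s_2 = 3, s_3 = 15, s_4 = 14, s_5 = 12, s_6 = 16, s_7 = 7, s_8 = 1, s_9 = 2, s_{10} = 15, s_{11} = 9, s_{12} = 6, s_{13} = 18, s_{14} = 6, s_{15} = 6, s_{16} = 3, s_{17} = 7, s_{18} = 12, s_{19} = 0.
The sequence repeats with period 18.
(1192 - 0) mod 18 = 4, so s_{1192} = s_4 = 14.

14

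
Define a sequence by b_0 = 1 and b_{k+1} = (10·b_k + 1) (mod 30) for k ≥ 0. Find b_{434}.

21

We have b_0 = 1, b_1 = 11, b_2 = 21, b_3 = 1.
Since b_3 = b_0 = 1, the sequence is periodic with period 3.
So b_{434} = b_{0 + ((434-0) mod 3)} = b_2 = 21.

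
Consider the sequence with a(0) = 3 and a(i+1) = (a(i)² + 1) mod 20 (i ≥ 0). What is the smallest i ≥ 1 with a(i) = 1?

2

a(0) = 3; a(1) = 10; a(2) = 1; a(3) = 2; a(4) = 5; a(5) = 6; a(6) = 17; a(7) = 10.
Since a(7) = a(1) = 10, the sequence is eventually periodic: after a pre-period of length 1 it cycles with period 6.
The value 1 first appears (with i ≥ 1) at a(2).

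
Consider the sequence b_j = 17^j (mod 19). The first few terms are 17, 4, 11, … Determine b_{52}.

b_1 = 17, b_2 = 4, b_3 = 11, b_4 = 16, b_5 = 6, b_6 = 7, b_7 = 5, b_8 = 9, b_9 = 1, b_{10} = 17.
The sequence repeats with period 9.
So b_{52} = b_{1 + ((52-1) mod 9)} = b_7 = 5.

5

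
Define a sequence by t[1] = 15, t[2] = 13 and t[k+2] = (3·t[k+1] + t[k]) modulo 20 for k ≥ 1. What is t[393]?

6

t[1] = 15,  t[2] = 13,  t[3] = 14,  t[4] = 15,  t[5] = 19,  t[6] = 12,  t[7] = 15,  t[8] = 17,  t[9] = 6,  t[10] = 15,  t[11] = 11,  t[12] = 8,  t[13] = 15,  t[14] = 13.
The sequence repeats with period 12.
So t[393] = t[1 + ((393-1) mod 12)] = t[9] = 6.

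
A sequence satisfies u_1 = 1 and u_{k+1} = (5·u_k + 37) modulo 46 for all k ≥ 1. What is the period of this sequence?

22

Listing terms: u_1 = 1, u_2 = 42, u_3 = 17, u_4 = 30, u_5 = 3, u_6 = 6, u_7 = 21, u_8 = 4, u_9 = 11, u_{10} = 0, u_{11} = 37, u_{12} = 38, u_{13} = 43, u_{14} = 22, u_{15} = 9, u_{16} = 36, u_{17} = 33, u_{18} = 18, u_{19} = 35, u_{20} = 28, u_{21} = 39, u_{22} = 2, u_{23} = 1.
Since u_{23} = u_1 = 1, the sequence is periodic with period 22.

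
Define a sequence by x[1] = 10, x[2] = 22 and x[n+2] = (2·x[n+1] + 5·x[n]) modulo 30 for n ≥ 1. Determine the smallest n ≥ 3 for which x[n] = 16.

5

Computing terms: x[1] = 10; x[2] = 22; x[3] = 4; x[4] = 28; x[5] = 16; x[6] = 22; x[7] = 4.
Since (x[6], x[7]) = (x[2], x[3]) = (22, 4) (two consecutive terms determine the rest), the sequence is eventually periodic: after a pre-period of length 1 it cycles with period 4.
The value 16 first appears (with n ≥ 3) at x[5].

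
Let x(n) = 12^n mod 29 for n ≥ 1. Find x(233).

Listing terms: x(1) = 12,  x(2) = 28,  x(3) = 17,  x(4) = 1,  x(5) = 12.
The sequence repeats with period 4.
So x(233) = x(1 + ((233-1) mod 4)) = x(1) = 12.

12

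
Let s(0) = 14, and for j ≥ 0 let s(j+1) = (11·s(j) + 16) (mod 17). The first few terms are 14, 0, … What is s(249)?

7

s(0) = 14,  s(1) = 0,  s(2) = 16,  s(3) = 5,  s(4) = 3,  s(5) = 15,  s(6) = 11,  s(7) = 1,  s(8) = 10,  s(9) = 7,  s(10) = 8,  s(11) = 2,  s(12) = 4,  s(13) = 9,  s(14) = 13,  s(15) = 6,  s(16) = 14.
Since s(16) = s(0) = 14, the sequence is periodic with period 16.
So s(249) = s(0 + ((249-0) mod 16)) = s(9) = 7.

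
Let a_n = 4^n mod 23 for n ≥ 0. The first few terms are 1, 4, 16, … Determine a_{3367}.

4

Computing terms: a_0 = 1,  a_1 = 4,  a_2 = 16,  a_3 = 18,  a_4 = 3,  a_5 = 12,  a_6 = 2,  a_7 = 8,  a_8 = 9,  a_9 = 13,  a_{10} = 6,  a_{11} = 1.
Since a_{11} = a_0 = 1, the sequence is periodic with period 11.
(3367 - 0) mod 11 = 1, so a_{3367} = a_1 = 4.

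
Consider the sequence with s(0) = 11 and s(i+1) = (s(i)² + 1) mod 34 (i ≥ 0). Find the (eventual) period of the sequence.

s(0) = 11, s(1) = 20, s(2) = 27, s(3) = 16, s(4) = 19, s(5) = 22, s(6) = 9, s(7) = 14, s(8) = 27.
Since s(8) = s(2) = 27, the sequence is eventually periodic: after a pre-period of length 2 it cycles with period 6.

6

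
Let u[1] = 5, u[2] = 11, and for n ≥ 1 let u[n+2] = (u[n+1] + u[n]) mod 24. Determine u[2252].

Listing terms: u[1] = 5, u[2] = 11, u[3] = 16, u[4] = 3, u[5] = 19, u[6] = 22, u[7] = 17, u[8] = 15, u[9] = 8, u[10] = 23, u[11] = 7, u[12] = 6, u[13] = 13, u[14] = 19, u[15] = 8, u[16] = 3, u[17] = 11, u[18] = 14, u[19] = 1, u[20] = 15, u[21] = 16, u[22] = 7, u[23] = 23, u[24] = 6, u[25] = 5, u[26] = 11.
The sequence repeats with period 24.
So u[2252] = u[1 + ((2252-1) mod 24)] = u[20] = 15.

15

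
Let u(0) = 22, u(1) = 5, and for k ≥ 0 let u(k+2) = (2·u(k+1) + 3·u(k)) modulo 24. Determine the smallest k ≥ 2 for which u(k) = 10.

Computing terms: u(0) = 22, u(1) = 5, u(2) = 4, u(3) = 23, u(4) = 10, u(5) = 17, u(6) = 16, u(7) = 11, u(8) = 22, u(9) = 5.
The sequence repeats with period 8.
The value 10 first appears (with k ≥ 2) at u(4).

4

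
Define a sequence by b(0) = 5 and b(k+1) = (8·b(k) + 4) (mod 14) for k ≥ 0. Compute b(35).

12

Computing terms: b(0) = 5,  b(1) = 2,  b(2) = 6,  b(3) = 10,  b(4) = 0,  b(5) = 4,  b(6) = 8,  b(7) = 12,  b(8) = 2.
Since b(8) = b(1) = 2, the sequence is eventually periodic: after a pre-period of length 1 it cycles with period 7.
For k ≥ 1, b(k) depends only on (k - 1) mod 7. (35 - 1) mod 7 = 6, so b(35) = b(7) = 12.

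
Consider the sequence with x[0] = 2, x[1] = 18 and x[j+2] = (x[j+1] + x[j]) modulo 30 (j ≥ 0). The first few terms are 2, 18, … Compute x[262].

Computing terms: x[0] = 2,  x[1] = 18,  x[2] = 20,  x[3] = 8,  x[4] = 28,  x[5] = 6,  x[6] = 4,  x[7] = 10,  x[8] = 14,  x[9] = 24,  x[10] = 8,  x[11] = 2,  x[12] = 10,  x[13] = 12,  x[14] = 22,  x[15] = 4,  x[16] = 26,  x[17] = 0,  x[18] = 26,  x[19] = 26,  x[20] = 22,  x[21] = 18,  x[22] = 10,  x[23] = 28,  x[24] = 8,  x[25] = 6,  x[26] = 14,  x[27] = 20,  x[28] = 4,  x[29] = 24,  x[30] = 28,  x[31] = 22,  x[32] = 20,  x[33] = 12,  x[34] = 2,  x[35] = 14,  x[36] = 16,  x[37] = 0,  x[38] = 16,  x[39] = 16,  x[40] = 2,  x[41] = 18.
Since (x[40], x[41]) = (x[0], x[1]) = (2, 18) (two consecutive terms determine the rest), the sequence is periodic with period 40.
(262 - 0) mod 40 = 22, so x[262] = x[22] = 10.

10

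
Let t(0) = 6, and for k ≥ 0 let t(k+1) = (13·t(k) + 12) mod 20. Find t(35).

18

t(0) = 6,  t(1) = 10,  t(2) = 2,  t(3) = 18,  t(4) = 6.
Since t(4) = t(0) = 6, the sequence is periodic with period 4.
So t(35) = t(0 + ((35-0) mod 4)) = t(3) = 18.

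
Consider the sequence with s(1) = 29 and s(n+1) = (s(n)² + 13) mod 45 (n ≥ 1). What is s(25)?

Listing terms: s(1) = 29,  s(2) = 44,  s(3) = 14,  s(4) = 29.
Since s(4) = s(1) = 29, the sequence is periodic with period 3.
So s(25) = s(1 + ((25-1) mod 3)) = s(1) = 29.

29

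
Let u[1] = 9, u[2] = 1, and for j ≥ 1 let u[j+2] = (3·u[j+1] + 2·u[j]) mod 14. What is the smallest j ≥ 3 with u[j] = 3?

9

We have u[1] = 9, u[2] = 1, u[3] = 7, u[4] = 9, u[5] = 13, u[6] = 1, u[7] = 1, u[8] = 5, u[9] = 3, u[10] = 5, u[11] = 7, u[12] = 3, u[13] = 9, u[14] = 5, u[15] = 5, u[16] = 11, u[17] = 1, u[18] = 11, u[19] = 7, u[20] = 1, u[21] = 3, u[22] = 11, u[23] = 11, u[24] = 13, u[25] = 5, u[26] = 13, u[27] = 7, u[28] = 5, u[29] = 1, u[30] = 13, u[31] = 13, u[32] = 9, u[33] = 11, u[34] = 9, u[35] = 7, u[36] = 11, u[37] = 5, u[38] = 9, u[39] = 9, u[40] = 3, u[41] = 13, u[42] = 3, u[43] = 7, u[44] = 13, u[45] = 11, u[46] = 3, u[47] = 3, u[48] = 1, u[49] = 9, u[50] = 1.
Since (u[49], u[50]) = (u[1], u[2]) = (9, 1) (two consecutive terms determine the rest), the sequence is periodic with period 48.
The value 3 first appears (with j ≥ 3) at u[9].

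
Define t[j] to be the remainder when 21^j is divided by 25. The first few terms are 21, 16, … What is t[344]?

Computing terms: t[1] = 21, t[2] = 16, t[3] = 11, t[4] = 6, t[5] = 1, t[6] = 21.
The sequence repeats with period 5.
(344 - 1) mod 5 = 3, so t[344] = t[4] = 6.

6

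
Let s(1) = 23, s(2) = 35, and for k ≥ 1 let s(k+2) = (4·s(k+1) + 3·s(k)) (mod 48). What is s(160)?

We have s(1) = 23,  s(2) = 35,  s(3) = 17,  s(4) = 29,  s(5) = 23,  s(6) = 35.
The sequence repeats with period 4.
So s(160) = s(1 + ((160-1) mod 4)) = s(4) = 29.

29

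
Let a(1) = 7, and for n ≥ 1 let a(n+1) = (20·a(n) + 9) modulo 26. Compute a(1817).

23

Listing terms: a(1) = 7, a(2) = 19, a(3) = 25, a(4) = 15, a(5) = 23, a(6) = 1, a(7) = 3, a(8) = 17, a(9) = 11, a(10) = 21, a(11) = 13, a(12) = 9, a(13) = 7.
The sequence repeats with period 12.
(1817 - 1) mod 12 = 4, so a(1817) = a(5) = 23.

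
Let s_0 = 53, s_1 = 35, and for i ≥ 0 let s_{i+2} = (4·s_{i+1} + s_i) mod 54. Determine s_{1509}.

Computing terms: s_0 = 53, s_1 = 35, s_2 = 31, s_3 = 51, s_4 = 19, s_5 = 19, s_6 = 41, s_7 = 21, s_8 = 17, s_9 = 35, s_{10} = 49, s_{11} = 15, s_{12} = 1, s_{13} = 19, s_{14} = 23, s_{15} = 3, s_{16} = 35, s_{17} = 35, s_{18} = 13, s_{19} = 33, s_{20} = 37, s_{21} = 19, s_{22} = 5, s_{23} = 39, s_{24} = 53, s_{25} = 35.
The sequence repeats with period 24.
So s_{1509} = s_{0 + ((1509-0) mod 24)} = s_{21} = 19.

19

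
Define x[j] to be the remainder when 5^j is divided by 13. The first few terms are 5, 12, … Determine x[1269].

x[1] = 5,  x[2] = 12,  x[3] = 8,  x[4] = 1,  x[5] = 5.
The sequence repeats with period 4.
So x[1269] = x[1 + ((1269-1) mod 4)] = x[1] = 5.

5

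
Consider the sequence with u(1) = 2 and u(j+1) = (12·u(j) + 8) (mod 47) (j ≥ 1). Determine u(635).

37

We have u(1) = 2,  u(2) = 32,  u(3) = 16,  u(4) = 12,  u(5) = 11,  u(6) = 46,  u(7) = 43,  u(8) = 7,  u(9) = 45,  u(10) = 31,  u(11) = 4,  u(12) = 9,  u(13) = 22,  u(14) = 37,  u(15) = 29,  u(16) = 27,  u(17) = 3,  u(18) = 44,  u(19) = 19,  u(20) = 1,  u(21) = 20,  u(22) = 13,  u(23) = 23,  u(24) = 2.
Since u(24) = u(1) = 2, the sequence is periodic with period 23.
So u(635) = u(1 + ((635-1) mod 23)) = u(14) = 37.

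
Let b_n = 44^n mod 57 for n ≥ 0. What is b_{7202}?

55

Listing terms: b_0 = 1; b_1 = 44; b_2 = 55; b_3 = 26; b_4 = 4; b_5 = 5; b_6 = 49; b_7 = 47; b_8 = 16; b_9 = 20; b_{10} = 25; b_{11} = 17; b_{12} = 7; b_{13} = 23; b_{14} = 43; b_{15} = 11; b_{16} = 28; b_{17} = 35; b_{18} = 1.
Since b_{18} = b_0 = 1, the sequence is periodic with period 18.
So b_{7202} = b_{0 + ((7202-0) mod 18)} = b_2 = 55.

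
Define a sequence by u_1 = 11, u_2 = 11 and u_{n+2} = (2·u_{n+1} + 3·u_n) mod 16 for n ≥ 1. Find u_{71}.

Listing terms: u_1 = 11, u_2 = 11, u_3 = 7, u_4 = 15, u_5 = 3, u_6 = 3, u_7 = 15, u_8 = 7, u_9 = 11, u_{10} = 11.
The sequence repeats with period 8.
(71 - 1) mod 8 = 6, so u_{71} = u_7 = 15.

15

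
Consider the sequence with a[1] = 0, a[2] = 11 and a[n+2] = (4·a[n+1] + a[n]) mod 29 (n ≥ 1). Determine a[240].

Listing terms: a[1] = 0; a[2] = 11; a[3] = 15; a[4] = 13; a[5] = 9; a[6] = 20; a[7] = 2; a[8] = 28; a[9] = 27; a[10] = 20; a[11] = 20; a[12] = 13; a[13] = 14; a[14] = 11; a[15] = 0; a[16] = 11.
The sequence repeats with period 14.
So a[240] = a[1 + ((240-1) mod 14)] = a[2] = 11.

11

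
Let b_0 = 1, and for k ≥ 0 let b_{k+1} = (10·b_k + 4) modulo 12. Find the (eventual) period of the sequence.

Computing terms: b_0 = 1; b_1 = 2; b_2 = 0; b_3 = 4; b_4 = 8; b_5 = 0.
Since b_5 = b_2 = 0, the sequence is eventually periodic: after a pre-period of length 2 it cycles with period 3.

3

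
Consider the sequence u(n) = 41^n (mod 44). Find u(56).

25

Listing terms: u(1) = 41,  u(2) = 9,  u(3) = 17,  u(4) = 37,  u(5) = 21,  u(6) = 25,  u(7) = 13,  u(8) = 5,  u(9) = 29,  u(10) = 1,  u(11) = 41.
Since u(11) = u(1) = 41, the sequence is periodic with period 10.
So u(56) = u(1 + ((56-1) mod 10)) = u(6) = 25.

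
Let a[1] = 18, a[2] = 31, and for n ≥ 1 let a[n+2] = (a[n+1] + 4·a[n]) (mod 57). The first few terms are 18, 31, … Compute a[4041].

a[1] = 18,  a[2] = 31,  a[3] = 46,  a[4] = 56,  a[5] = 12,  a[6] = 8,  a[7] = 56,  a[8] = 31,  a[9] = 27,  a[10] = 37,  a[11] = 31,  a[12] = 8,  a[13] = 18,  a[14] = 50,  a[15] = 8,  a[16] = 37,  a[17] = 12,  a[18] = 46,  a[19] = 37,  a[20] = 50,  a[21] = 27,  a[22] = 56,  a[23] = 50,  a[24] = 46,  a[25] = 18,  a[26] = 31.
The sequence repeats with period 24.
So a[4041] = a[1 + ((4041-1) mod 24)] = a[9] = 27.

27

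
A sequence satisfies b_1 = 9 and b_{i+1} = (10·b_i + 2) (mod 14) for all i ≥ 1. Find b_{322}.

10

We have b_1 = 9,  b_2 = 8,  b_3 = 12,  b_4 = 10,  b_5 = 4,  b_6 = 0,  b_7 = 2,  b_8 = 8.
Since b_8 = b_2 = 8, the sequence is eventually periodic: after a pre-period of length 1 it cycles with period 6.
For i ≥ 2, b_i depends only on (i - 2) mod 6. (322 - 2) mod 6 = 2, so b_{322} = b_4 = 10.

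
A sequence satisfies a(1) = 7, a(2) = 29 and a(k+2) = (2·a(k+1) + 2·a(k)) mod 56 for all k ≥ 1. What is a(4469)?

We have a(1) = 7,  a(2) = 29,  a(3) = 16,  a(4) = 34,  a(5) = 44,  a(6) = 44,  a(7) = 8,  a(8) = 48,  a(9) = 0,  a(10) = 40,  a(11) = 24,  a(12) = 16,  a(13) = 24,  a(14) = 24,  a(15) = 40,  a(16) = 16,  a(17) = 0,  a(18) = 32,  a(19) = 8,  a(20) = 24,  a(21) = 8,  a(22) = 8,  a(23) = 32,  a(24) = 24,  a(25) = 0,  a(26) = 48,  a(27) = 40,  a(28) = 8,  a(29) = 40,  a(30) = 40,  a(31) = 48,  a(32) = 8,  a(33) = 0,  a(34) = 16,  a(35) = 32,  a(36) = 40,  a(37) = 32,  a(38) = 32,  a(39) = 16,  a(40) = 40,  a(41) = 0,  a(42) = 24,  a(43) = 48,  a(44) = 32,  a(45) = 48,  a(46) = 48,  a(47) = 24,  a(48) = 32,  a(49) = 0,  a(50) = 8,  a(51) = 16,  a(52) = 48,  a(53) = 16,  a(54) = 16,  a(55) = 8,  a(56) = 48.
Since (a(55), a(56)) = (a(7), a(8)) = (8, 48) (two consecutive terms determine the rest), the sequence is eventually periodic: after a pre-period of length 6 it cycles with period 48.
For k ≥ 7, a(k) depends only on (k - 7) mod 48. (4469 - 7) mod 48 = 46, so a(4469) = a(53) = 16.

16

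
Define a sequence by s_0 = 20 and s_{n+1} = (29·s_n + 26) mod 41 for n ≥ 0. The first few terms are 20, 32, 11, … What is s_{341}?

s_0 = 20,  s_1 = 32,  s_2 = 11,  s_3 = 17,  s_4 = 27,  s_5 = 30,  s_6 = 35,  s_7 = 16,  s_8 = 39,  s_9 = 9,  s_{10} = 0,  s_{11} = 26,  s_{12} = 1,  s_{13} = 14,  s_{14} = 22,  s_{15} = 8,  s_{16} = 12,  s_{17} = 5,  s_{18} = 7,  s_{19} = 24,  s_{20} = 25,  s_{21} = 13,  s_{22} = 34,  s_{23} = 28,  s_{24} = 18,  s_{25} = 15,  s_{26} = 10,  s_{27} = 29,  s_{28} = 6,  s_{29} = 36,  s_{30} = 4,  s_{31} = 19,  s_{32} = 3,  s_{33} = 31,  s_{34} = 23,  s_{35} = 37,  s_{36} = 33,  s_{37} = 40,  s_{38} = 38,  s_{39} = 21,  s_{40} = 20.
Since s_{40} = s_0 = 20, the sequence is periodic with period 40.
So s_{341} = s_{0 + ((341-0) mod 40)} = s_{21} = 13.

13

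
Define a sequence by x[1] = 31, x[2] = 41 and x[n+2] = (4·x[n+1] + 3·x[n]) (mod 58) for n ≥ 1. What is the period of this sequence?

We have x[1] = 31, x[2] = 41, x[3] = 25, x[4] = 49, x[5] = 39, x[6] = 13, x[7] = 53, x[8] = 19, x[9] = 3, x[10] = 11, x[11] = 53, x[12] = 13, x[13] = 37, x[14] = 13, x[15] = 47, x[16] = 53, x[17] = 5, x[18] = 5, x[19] = 35, x[20] = 39, x[21] = 29, x[22] = 1, x[23] = 33, x[24] = 19, x[25] = 1, x[26] = 3, x[27] = 15, x[28] = 11, x[29] = 31, x[30] = 41.
The sequence repeats with period 28.

28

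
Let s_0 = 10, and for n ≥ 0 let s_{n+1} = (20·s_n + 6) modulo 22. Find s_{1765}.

10

Listing terms: s_0 = 10, s_1 = 8, s_2 = 12, s_3 = 4, s_4 = 20, s_5 = 10.
Since s_5 = s_0 = 10, the sequence is periodic with period 5.
So s_{1765} = s_{0 + ((1765-0) mod 5)} = s_0 = 10.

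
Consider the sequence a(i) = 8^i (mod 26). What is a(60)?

14

We have a(0) = 1; a(1) = 8; a(2) = 12; a(3) = 18; a(4) = 14; a(5) = 8.
Since a(5) = a(1) = 8, the sequence is eventually periodic: after a pre-period of length 1 it cycles with period 4.
For i ≥ 1, a(i) depends only on (i - 1) mod 4. (60 - 1) mod 4 = 3, so a(60) = a(4) = 14.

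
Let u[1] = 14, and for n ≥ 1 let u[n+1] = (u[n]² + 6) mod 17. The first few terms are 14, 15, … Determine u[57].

15

u[1] = 14,  u[2] = 15,  u[3] = 10,  u[4] = 4,  u[5] = 5,  u[6] = 14.
The sequence repeats with period 5.
So u[57] = u[1 + ((57-1) mod 5)] = u[2] = 15.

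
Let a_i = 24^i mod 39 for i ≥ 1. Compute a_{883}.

15

We have a_1 = 24, a_2 = 30, a_3 = 18, a_4 = 3, a_5 = 33, a_6 = 12, a_7 = 15, a_8 = 9, a_9 = 21, a_{10} = 36, a_{11} = 6, a_{12} = 27, a_{13} = 24.
Since a_{13} = a_1 = 24, the sequence is periodic with period 12.
So a_{883} = a_{1 + ((883-1) mod 12)} = a_7 = 15.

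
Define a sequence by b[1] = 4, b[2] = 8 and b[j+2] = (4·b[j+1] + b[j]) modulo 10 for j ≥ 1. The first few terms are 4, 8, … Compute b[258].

8

b[1] = 4; b[2] = 8; b[3] = 6; b[4] = 2; b[5] = 4; b[6] = 8.
Since (b[5], b[6]) = (b[1], b[2]) = (4, 8) (two consecutive terms determine the rest), the sequence is periodic with period 4.
So b[258] = b[1 + ((258-1) mod 4)] = b[2] = 8.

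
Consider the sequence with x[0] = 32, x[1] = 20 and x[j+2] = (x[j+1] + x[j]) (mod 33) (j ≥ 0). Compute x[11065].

We have x[0] = 32; x[1] = 20; x[2] = 19; x[3] = 6; x[4] = 25; x[5] = 31; x[6] = 23; x[7] = 21; x[8] = 11; x[9] = 32; x[10] = 10; x[11] = 9; x[12] = 19; x[13] = 28; x[14] = 14; x[15] = 9; x[16] = 23; x[17] = 32; x[18] = 22; x[19] = 21; x[20] = 10; x[21] = 31; x[22] = 8; x[23] = 6; x[24] = 14; x[25] = 20; x[26] = 1; x[27] = 21; x[28] = 22; x[29] = 10; x[30] = 32; x[31] = 9; x[32] = 8; x[33] = 17; x[34] = 25; x[35] = 9; x[36] = 1; x[37] = 10; x[38] = 11; x[39] = 21; x[40] = 32; x[41] = 20.
Since (x[40], x[41]) = (x[0], x[1]) = (32, 20) (two consecutive terms determine the rest), the sequence is periodic with period 40.
So x[11065] = x[0 + ((11065-0) mod 40)] = x[25] = 20.

20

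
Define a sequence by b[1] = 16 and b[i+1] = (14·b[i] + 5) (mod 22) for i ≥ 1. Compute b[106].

Listing terms: b[1] = 16; b[2] = 9; b[3] = 21; b[4] = 13; b[5] = 11; b[6] = 5; b[7] = 9.
Since b[7] = b[2] = 9, the sequence is eventually periodic: after a pre-period of length 1 it cycles with period 5.
For i ≥ 2, b[i] depends only on (i - 2) mod 5. (106 - 2) mod 5 = 4, so b[106] = b[6] = 5.

5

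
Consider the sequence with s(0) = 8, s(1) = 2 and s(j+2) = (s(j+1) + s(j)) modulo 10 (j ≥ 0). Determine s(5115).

6

s(0) = 8, s(1) = 2, s(2) = 0, s(3) = 2, s(4) = 2, s(5) = 4, s(6) = 6, s(7) = 0, s(8) = 6, s(9) = 6, s(10) = 2, s(11) = 8, s(12) = 0, s(13) = 8, s(14) = 8, s(15) = 6, s(16) = 4, s(17) = 0, s(18) = 4, s(19) = 4, s(20) = 8, s(21) = 2.
Since (s(20), s(21)) = (s(0), s(1)) = (8, 2) (two consecutive terms determine the rest), the sequence is periodic with period 20.
So s(5115) = s(0 + ((5115-0) mod 20)) = s(15) = 6.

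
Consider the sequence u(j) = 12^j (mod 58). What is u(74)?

28

Listing terms: u(0) = 1,  u(1) = 12,  u(2) = 28,  u(3) = 46,  u(4) = 30,  u(5) = 12.
Since u(5) = u(1) = 12, the sequence is eventually periodic: after a pre-period of length 1 it cycles with period 4.
For j ≥ 1, u(j) depends only on (j - 1) mod 4. (74 - 1) mod 4 = 1, so u(74) = u(2) = 28.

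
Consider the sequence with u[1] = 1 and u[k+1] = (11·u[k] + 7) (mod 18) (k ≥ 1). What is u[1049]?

13

Listing terms: u[1] = 1,  u[2] = 0,  u[3] = 7,  u[4] = 12,  u[5] = 13,  u[6] = 6,  u[7] = 1.
Since u[7] = u[1] = 1, the sequence is periodic with period 6.
So u[1049] = u[1 + ((1049-1) mod 6)] = u[5] = 13.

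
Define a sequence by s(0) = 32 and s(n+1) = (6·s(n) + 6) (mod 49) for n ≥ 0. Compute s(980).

We have s(0) = 32; s(1) = 2; s(2) = 18; s(3) = 16; s(4) = 4; s(5) = 30; s(6) = 39; s(7) = 44; s(8) = 25; s(9) = 9; s(10) = 11; s(11) = 23; s(12) = 46; s(13) = 37; s(14) = 32.
Since s(14) = s(0) = 32, the sequence is periodic with period 14.
So s(980) = s(0 + ((980-0) mod 14)) = s(0) = 32.

32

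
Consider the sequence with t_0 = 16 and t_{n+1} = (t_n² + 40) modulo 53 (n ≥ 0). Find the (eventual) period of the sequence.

t_0 = 16; t_1 = 31; t_2 = 47; t_3 = 23; t_4 = 39; t_5 = 24; t_6 = 33; t_7 = 16.
The sequence repeats with period 7.

7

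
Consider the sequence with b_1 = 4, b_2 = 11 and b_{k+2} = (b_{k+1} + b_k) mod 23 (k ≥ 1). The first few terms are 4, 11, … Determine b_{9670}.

13

We have b_1 = 4; b_2 = 11; b_3 = 15; b_4 = 3; b_5 = 18; b_6 = 21; b_7 = 16; b_8 = 14; b_9 = 7; b_{10} = 21; b_{11} = 5; b_{12} = 3; b_{13} = 8; b_{14} = 11; b_{15} = 19; b_{16} = 7; b_{17} = 3; b_{18} = 10; b_{19} = 13; b_{20} = 0; b_{21} = 13; b_{22} = 13; b_{23} = 3; b_{24} = 16; b_{25} = 19; b_{26} = 12; b_{27} = 8; b_{28} = 20; b_{29} = 5; b_{30} = 2; b_{31} = 7; b_{32} = 9; b_{33} = 16; b_{34} = 2; b_{35} = 18; b_{36} = 20; b_{37} = 15; b_{38} = 12; b_{39} = 4; b_{40} = 16; b_{41} = 20; b_{42} = 13; b_{43} = 10; b_{44} = 0; b_{45} = 10; b_{46} = 10; b_{47} = 20; b_{48} = 7; b_{49} = 4; b_{50} = 11.
The sequence repeats with period 48.
So b_{9670} = b_{1 + ((9670-1) mod 48)} = b_{22} = 13.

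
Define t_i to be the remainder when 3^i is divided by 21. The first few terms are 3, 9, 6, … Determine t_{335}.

Listing terms: t_1 = 3,  t_2 = 9,  t_3 = 6,  t_4 = 18,  t_5 = 12,  t_6 = 15,  t_7 = 3.
Since t_7 = t_1 = 3, the sequence is periodic with period 6.
(335 - 1) mod 6 = 4, so t_{335} = t_5 = 12.

12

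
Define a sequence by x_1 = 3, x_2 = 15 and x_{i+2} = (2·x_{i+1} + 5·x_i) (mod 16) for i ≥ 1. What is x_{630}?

15

Listing terms: x_1 = 3, x_2 = 15, x_3 = 13, x_4 = 5, x_5 = 11, x_6 = 15, x_7 = 5, x_8 = 5, x_9 = 3, x_{10} = 15.
The sequence repeats with period 8.
So x_{630} = x_{1 + ((630-1) mod 8)} = x_6 = 15.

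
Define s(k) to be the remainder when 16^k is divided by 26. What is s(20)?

We have s(1) = 16; s(2) = 22; s(3) = 14; s(4) = 16.
Since s(4) = s(1) = 16, the sequence is periodic with period 3.
(20 - 1) mod 3 = 1, so s(20) = s(2) = 22.

22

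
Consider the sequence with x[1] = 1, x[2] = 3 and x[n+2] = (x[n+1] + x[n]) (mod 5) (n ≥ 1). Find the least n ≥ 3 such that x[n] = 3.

6

Computing terms: x[1] = 1, x[2] = 3, x[3] = 4, x[4] = 2, x[5] = 1, x[6] = 3.
Since (x[5], x[6]) = (x[1], x[2]) = (1, 3) (two consecutive terms determine the rest), the sequence is periodic with period 4.
The value 3 next appears (with n ≥ 3) at x[6].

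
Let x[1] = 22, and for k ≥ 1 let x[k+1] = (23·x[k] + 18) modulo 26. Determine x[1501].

Listing terms: x[1] = 22; x[2] = 4; x[3] = 6; x[4] = 0; x[5] = 18; x[6] = 16; x[7] = 22.
The sequence repeats with period 6.
So x[1501] = x[1 + ((1501-1) mod 6)] = x[1] = 22.

22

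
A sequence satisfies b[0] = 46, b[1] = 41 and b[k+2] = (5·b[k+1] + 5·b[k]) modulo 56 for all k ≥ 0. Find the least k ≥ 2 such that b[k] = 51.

We have b[0] = 46,  b[1] = 41,  b[2] = 43,  b[3] = 28,  b[4] = 19,  b[5] = 11,  b[6] = 38,  b[7] = 21,  b[8] = 15,  b[9] = 12,  b[10] = 23,  b[11] = 7,  b[12] = 38,  b[13] = 1,  b[14] = 27,  b[15] = 28,  b[16] = 51,  b[17] = 3,  b[18] = 46,  b[19] = 21,  b[20] = 55,  b[21] = 44,  b[22] = 47,  b[23] = 7,  b[24] = 46,  b[25] = 41.
Since (b[24], b[25]) = (b[0], b[1]) = (46, 41) (two consecutive terms determine the rest), the sequence is periodic with period 24.
The value 51 first appears (with k ≥ 2) at b[16].

16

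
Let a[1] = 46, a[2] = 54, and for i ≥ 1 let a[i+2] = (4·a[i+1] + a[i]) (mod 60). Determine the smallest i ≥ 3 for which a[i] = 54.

a[1] = 46,  a[2] = 54,  a[3] = 22,  a[4] = 22,  a[5] = 50,  a[6] = 42,  a[7] = 38,  a[8] = 14,  a[9] = 34,  a[10] = 30,  a[11] = 34,  a[12] = 46,  a[13] = 38,  a[14] = 18,  a[15] = 50,  a[16] = 38,  a[17] = 22,  a[18] = 6,  a[19] = 46,  a[20] = 10,  a[21] = 26,  a[22] = 54,  a[23] = 2,  a[24] = 2,  a[25] = 10,  a[26] = 42,  a[27] = 58,  a[28] = 34,  a[29] = 14,  a[30] = 30,  a[31] = 14,  a[32] = 26,  a[33] = 58,  a[34] = 18,  a[35] = 10,  a[36] = 58,  a[37] = 2,  a[38] = 6,  a[39] = 26,  a[40] = 50,  a[41] = 46,  a[42] = 54.
Since (a[41], a[42]) = (a[1], a[2]) = (46, 54) (two consecutive terms determine the rest), the sequence is periodic with period 40.
The value 54 first appears (with i ≥ 3) at a[22].

22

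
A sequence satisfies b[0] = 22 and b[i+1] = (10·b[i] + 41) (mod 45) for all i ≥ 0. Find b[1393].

We have b[0] = 22, b[1] = 36, b[2] = 41, b[3] = 1, b[4] = 6, b[5] = 11, b[6] = 16, b[7] = 21, b[8] = 26, b[9] = 31, b[10] = 36.
Since b[10] = b[1] = 36, the sequence is eventually periodic: after a pre-period of length 1 it cycles with period 9.
For i ≥ 1, b[i] depends only on (i - 1) mod 9. (1393 - 1) mod 9 = 6, so b[1393] = b[7] = 21.

21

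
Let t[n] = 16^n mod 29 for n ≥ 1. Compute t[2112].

We have t[1] = 16; t[2] = 24; t[3] = 7; t[4] = 25; t[5] = 23; t[6] = 20; t[7] = 1; t[8] = 16.
Since t[8] = t[1] = 16, the sequence is periodic with period 7.
(2112 - 1) mod 7 = 4, so t[2112] = t[5] = 23.

23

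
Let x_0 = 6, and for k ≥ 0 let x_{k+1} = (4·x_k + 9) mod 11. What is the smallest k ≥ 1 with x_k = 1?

Computing terms: x_0 = 6; x_1 = 0; x_2 = 9; x_3 = 1; x_4 = 2; x_5 = 6.
The sequence repeats with period 5.
The value 1 first appears (with k ≥ 1) at x_3.

3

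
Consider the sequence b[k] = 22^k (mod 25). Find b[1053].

b[1] = 22,  b[2] = 9,  b[3] = 23,  b[4] = 6,  b[5] = 7,  b[6] = 4,  b[7] = 13,  b[8] = 11,  b[9] = 17,  b[10] = 24,  b[11] = 3,  b[12] = 16,  b[13] = 2,  b[14] = 19,  b[15] = 18,  b[16] = 21,  b[17] = 12,  b[18] = 14,  b[19] = 8,  b[20] = 1,  b[21] = 22.
Since b[21] = b[1] = 22, the sequence is periodic with period 20.
So b[1053] = b[1 + ((1053-1) mod 20)] = b[13] = 2.

2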